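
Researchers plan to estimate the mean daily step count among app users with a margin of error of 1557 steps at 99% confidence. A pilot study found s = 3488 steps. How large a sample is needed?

34

For a mean, the margin of error is E = z·σ/√n, so n = (zσ/E)².
At 99% confidence, z = 2.576.
n = (2.576 × 3488 / 1557)² = 33.30
Round up: n = 34.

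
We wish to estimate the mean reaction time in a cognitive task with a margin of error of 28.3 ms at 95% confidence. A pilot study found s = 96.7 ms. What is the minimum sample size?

For a mean, the margin of error is E = z·σ/√n, so n = (zσ/E)².
At 95% confidence, z = 1.960.
n = (1.960 × 96.7 / 28.3)² = 44.85
Round up: n = 45.

n = 45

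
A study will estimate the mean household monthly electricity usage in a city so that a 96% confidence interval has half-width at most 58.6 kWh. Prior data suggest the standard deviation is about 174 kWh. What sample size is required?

n = 38

For a mean, the margin of error is E = z·σ/√n, so n = (zσ/E)².
At 96% confidence, z = 2.054.
n = (2.054 × 174 / 58.6)² = 37.20
Round up: n = 38.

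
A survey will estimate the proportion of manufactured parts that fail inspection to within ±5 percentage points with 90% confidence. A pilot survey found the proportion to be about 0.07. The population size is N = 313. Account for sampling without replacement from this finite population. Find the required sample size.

58

For a proportion with margin E = 0.05 at 90% confidence, z = 1.645.
n = p̂(1−p̂)(z/E)² = 0.07 × 0.93 × (1.645/0.05)² = 70.46 — call this n₀.
Finite-population correction with N = 313: n = n₀ / (1 + (n₀−1)/N) = 70.46 / 1.222 = 57.66
Round up: n = 58.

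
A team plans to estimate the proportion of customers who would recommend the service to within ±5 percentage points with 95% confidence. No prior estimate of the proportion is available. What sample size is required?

385

For a proportion with margin E = 0.05 at 95% confidence, z = 1.960.
With no prior estimate, use p = 0.5, which maximizes p(1−p) at 0.25.
n = 0.25 × (z/E)² = 0.25 × (1.960/0.05)² = 384.16
Round up: n = 385.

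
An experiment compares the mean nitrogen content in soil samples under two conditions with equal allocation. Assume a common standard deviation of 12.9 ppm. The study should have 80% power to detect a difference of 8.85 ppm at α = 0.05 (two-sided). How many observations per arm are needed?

34 per group

For two equal groups, n per group = 2·((z_{α/2} + z_β)·σ/δ)².
z_{α/2} = 1.960; z_β = 0.842 (power 80%).
n = 2 × (2.802 × 12.9 / 8.85)² = 2 × 16.68 = 33.36
Round up: n = 34 per group.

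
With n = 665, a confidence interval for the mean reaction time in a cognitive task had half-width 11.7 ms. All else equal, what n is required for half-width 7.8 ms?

Margin of error scales as 1/√n, so n₂ = n₁·(E₁/E₂)².
n₂ = 665 × (11.7/7.8)² = 665 × 2.25 = 1496.25
Round up: n₂ = 1497.

1497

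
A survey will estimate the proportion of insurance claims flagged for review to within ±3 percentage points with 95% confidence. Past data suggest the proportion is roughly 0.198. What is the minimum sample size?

678

For a proportion with margin E = 0.03 at 95% confidence, z = 1.960.
n = p̂(1−p̂)(z/E)² = 0.198 × 0.802 × (1.960/0.03)² = 677.81
Round up: n = 678.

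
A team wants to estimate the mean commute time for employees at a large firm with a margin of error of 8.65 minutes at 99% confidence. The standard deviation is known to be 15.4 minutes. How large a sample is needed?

For a mean, the margin of error is E = z·σ/√n, so n = (zσ/E)².
At 99% confidence, z = 2.576.
n = (2.576 × 15.4 / 8.65)² = 21.03
Round up: n = 22.

n = 22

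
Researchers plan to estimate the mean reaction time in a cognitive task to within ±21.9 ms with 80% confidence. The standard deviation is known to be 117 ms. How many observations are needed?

47

For a mean, the margin of error is E = z·σ/√n, so n = (zσ/E)².
At 80% confidence, z = 1.282.
n = (1.282 × 117 / 21.9)² = 46.91
Round up: n = 47.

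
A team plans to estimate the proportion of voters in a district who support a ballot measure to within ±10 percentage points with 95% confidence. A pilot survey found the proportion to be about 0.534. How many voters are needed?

For a proportion with margin E = 0.1 at 95% confidence, z = 1.960.
n = p̂(1−p̂)(z/E)² = 0.534 × 0.466 × (1.960/0.1)² = 95.60
Round up: n = 96.

96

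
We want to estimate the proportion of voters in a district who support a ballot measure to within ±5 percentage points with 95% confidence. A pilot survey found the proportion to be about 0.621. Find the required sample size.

For a proportion with margin E = 0.05 at 95% confidence, z = 1.960.
n = p̂(1−p̂)(z/E)² = 0.621 × 0.379 × (1.960/0.05)² = 361.66
Round up: n = 362.

n = 362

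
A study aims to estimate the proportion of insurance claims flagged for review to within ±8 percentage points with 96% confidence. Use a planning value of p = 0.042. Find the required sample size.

For a proportion with margin E = 0.08 at 96% confidence, z = 2.054.
n = p̂(1−p̂)(z/E)² = 0.042 × 0.958 × (2.054/0.08)² = 26.52
Round up: n = 27.

27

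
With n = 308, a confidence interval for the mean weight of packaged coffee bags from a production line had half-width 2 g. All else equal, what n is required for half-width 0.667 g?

2770

Margin of error scales as 1/√n, so n₂ = n₁·(E₁/E₂)².
n₂ = 308 × (2/0.667)² = 308 × 8.991 = 2769.23
Round up: n₂ = 2770.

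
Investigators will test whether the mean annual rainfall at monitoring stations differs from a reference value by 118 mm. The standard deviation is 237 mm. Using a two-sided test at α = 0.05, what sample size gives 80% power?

32

For a one-sample z-test, n = ((z_{α/2} + z_β)·σ/δ)².
z_{α/2} = 1.960 (two-sided α = 0.05); z_β = 0.842 (power 80% → β = 0.2).
n = (2.802 × 237 / 118)² = 31.67
Round up: n = 32.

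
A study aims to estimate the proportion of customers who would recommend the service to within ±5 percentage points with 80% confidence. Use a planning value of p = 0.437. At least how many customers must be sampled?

For a proportion with margin E = 0.05 at 80% confidence, z = 1.282.
n = p̂(1−p̂)(z/E)² = 0.437 × 0.563 × (1.282/0.05)² = 161.74
Round up: n = 162.

n = 162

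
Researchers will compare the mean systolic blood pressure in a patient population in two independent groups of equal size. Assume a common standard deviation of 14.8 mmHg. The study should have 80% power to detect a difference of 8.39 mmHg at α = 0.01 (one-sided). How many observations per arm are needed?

63 per group

For two equal groups, n per group = 2·((z_α + z_β)·σ/δ)².
z_α = 2.326; z_β = 0.842 (power 80%).
n = 2 × (3.168 × 14.8 / 8.39)² = 2 × 31.23 = 62.46
Round up: n = 63 per group.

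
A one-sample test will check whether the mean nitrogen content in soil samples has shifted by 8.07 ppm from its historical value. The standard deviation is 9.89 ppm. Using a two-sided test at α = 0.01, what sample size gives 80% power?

18

For a one-sample z-test, n = ((z_{α/2} + z_β)·σ/δ)².
z_{α/2} = 2.576 (two-sided α = 0.01); z_β = 0.842 (power 80% → β = 0.2).
n = (3.418 × 9.89 / 8.07)² = 17.55
Round up: n = 18.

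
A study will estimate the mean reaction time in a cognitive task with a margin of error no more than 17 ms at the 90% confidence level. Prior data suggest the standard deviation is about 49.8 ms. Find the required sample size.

24

For a mean, the margin of error is E = z·σ/√n, so n = (zσ/E)².
At 90% confidence, z = 1.645.
n = (1.645 × 49.8 / 17)² = 23.22
Round up: n = 24.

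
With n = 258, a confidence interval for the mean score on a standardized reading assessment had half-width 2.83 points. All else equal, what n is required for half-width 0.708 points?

n = 4123

Margin of error scales as 1/√n, so n₂ = n₁·(E₁/E₂)².
n₂ = 258 × (2.83/0.708)² = 258 × 15.98 = 4122.84
Round up: n₂ = 4123.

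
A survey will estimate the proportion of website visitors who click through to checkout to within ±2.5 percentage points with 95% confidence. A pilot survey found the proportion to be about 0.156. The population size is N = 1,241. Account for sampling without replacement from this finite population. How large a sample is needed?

491

For a proportion with margin E = 0.025 at 95% confidence, z = 1.960.
n = p̂(1−p̂)(z/E)² = 0.156 × 0.844 × (1.960/0.025)² = 809.28 — call this n₀.
Finite-population correction with N = 1,241: n = n₀ / (1 + (n₀−1)/N) = 809.28 / 1.651 = 490.18
Round up: n = 491.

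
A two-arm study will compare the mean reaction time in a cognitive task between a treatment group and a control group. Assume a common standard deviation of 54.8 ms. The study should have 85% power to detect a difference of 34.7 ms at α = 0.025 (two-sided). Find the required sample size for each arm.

54 per group

For two equal groups, n per group = 2·((z_{α/2} + z_β)·σ/δ)².
z_{α/2} = 2.241; z_β = 1.036 (power 85%).
n = 2 × (3.277 × 54.8 / 34.7)² = 2 × 26.78 = 53.56
Round up: n = 54 per group.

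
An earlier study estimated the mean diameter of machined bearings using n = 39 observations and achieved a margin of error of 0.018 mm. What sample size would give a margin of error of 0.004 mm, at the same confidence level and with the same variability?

790

Margin of error scales as 1/√n, so n₂ = n₁·(E₁/E₂)².
n₂ = 39 × (0.018/0.004)² = 39 × 20.25 = 789.75
Round up: n₂ = 790.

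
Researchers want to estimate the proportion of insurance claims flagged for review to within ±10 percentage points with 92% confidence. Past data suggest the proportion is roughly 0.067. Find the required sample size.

n = 20

For a proportion with margin E = 0.1 at 92% confidence, z = 1.751.
n = p̂(1−p̂)(z/E)² = 0.067 × 0.933 × (1.751/0.1)² = 19.17
Round up: n = 20.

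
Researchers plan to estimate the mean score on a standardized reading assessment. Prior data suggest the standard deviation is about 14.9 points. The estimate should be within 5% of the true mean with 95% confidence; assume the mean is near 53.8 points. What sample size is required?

For a mean, the margin of error is E = z·σ/√n, so n = (zσ/E)².
At 95% confidence, z = 1.960.
E = 5% of 53.8 = 2.69 points.
n = (1.960 × 14.9 / 2.69)² = 117.86
Round up: n = 118.

118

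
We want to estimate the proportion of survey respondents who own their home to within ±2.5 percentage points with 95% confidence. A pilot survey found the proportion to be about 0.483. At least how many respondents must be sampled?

1535

For a proportion with margin E = 0.025 at 95% confidence, z = 1.960.
n = p̂(1−p̂)(z/E)² = 0.483 × 0.517 × (1.960/0.025)² = 1534.86
Round up: n = 1535.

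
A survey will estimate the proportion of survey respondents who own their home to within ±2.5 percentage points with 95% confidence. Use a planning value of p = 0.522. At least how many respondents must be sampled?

1534

For a proportion with margin E = 0.025 at 95% confidence, z = 1.960.
n = p̂(1−p̂)(z/E)² = 0.522 × 0.478 × (1.960/0.025)² = 1533.67
Round up: n = 1534.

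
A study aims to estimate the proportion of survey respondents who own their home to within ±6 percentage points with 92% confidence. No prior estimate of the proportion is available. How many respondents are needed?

n = 213

For a proportion with margin E = 0.06 at 92% confidence, z = 1.751.
With no prior estimate, use p = 0.5, which maximizes p(1−p) at 0.25.
n = 0.25 × (z/E)² = 0.25 × (1.751/0.06)² = 212.92
Round up: n = 213.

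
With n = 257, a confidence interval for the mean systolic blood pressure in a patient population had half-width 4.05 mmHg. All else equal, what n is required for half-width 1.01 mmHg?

4133

Margin of error scales as 1/√n, so n₂ = n₁·(E₁/E₂)².
n₂ = 257 × (4.05/1.01)² = 257 × 16.08 = 4132.56
Round up: n₂ = 4133.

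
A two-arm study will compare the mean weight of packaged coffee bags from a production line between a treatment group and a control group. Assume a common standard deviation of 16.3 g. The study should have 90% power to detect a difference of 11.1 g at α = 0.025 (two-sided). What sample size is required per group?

For two equal groups, n per group = 2·((z_{α/2} + z_β)·σ/δ)².
z_{α/2} = 2.241; z_β = 1.282 (power 90%).
n = 2 × (3.523 × 16.3 / 11.1)² = 2 × 26.76 = 53.52
Round up: n = 54 per group.

54 per group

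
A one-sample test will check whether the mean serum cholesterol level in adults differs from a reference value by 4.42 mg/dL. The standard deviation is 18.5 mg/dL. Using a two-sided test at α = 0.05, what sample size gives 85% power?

For a one-sample z-test, n = ((z_{α/2} + z_β)·σ/δ)².
z_{α/2} = 1.960 (two-sided α = 0.05); z_β = 1.036 (power 85% → β = 0.15).
n = (2.996 × 18.5 / 4.42)² = 157.25
Round up: n = 158.

158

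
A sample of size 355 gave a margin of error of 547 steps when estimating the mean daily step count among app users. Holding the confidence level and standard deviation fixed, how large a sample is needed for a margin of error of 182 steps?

n = 3207

Margin of error scales as 1/√n, so n₂ = n₁·(E₁/E₂)².
n₂ = 355 × (547/182)² = 355 × 9.033 = 3206.71
Round up: n₂ = 3207.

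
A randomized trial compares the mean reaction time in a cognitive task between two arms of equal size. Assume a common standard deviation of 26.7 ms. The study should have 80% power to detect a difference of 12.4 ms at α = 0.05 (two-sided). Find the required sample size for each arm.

For two equal groups, n per group = 2·((z_{α/2} + z_β)·σ/δ)².
z_{α/2} = 1.960; z_β = 0.842 (power 80%).
n = 2 × (2.802 × 26.7 / 12.4)² = 2 × 36.40 = 72.80
Round up: n = 73 per group.

73 per group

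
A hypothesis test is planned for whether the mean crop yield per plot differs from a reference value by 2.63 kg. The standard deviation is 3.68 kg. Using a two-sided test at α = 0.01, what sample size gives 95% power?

35

For a one-sample z-test, n = ((z_{α/2} + z_β)·σ/δ)².
z_{α/2} = 2.576 (two-sided α = 0.01); z_β = 1.645 (power 95% → β = 0.05).
n = (4.221 × 3.68 / 2.63)² = 34.88
Round up: n = 35.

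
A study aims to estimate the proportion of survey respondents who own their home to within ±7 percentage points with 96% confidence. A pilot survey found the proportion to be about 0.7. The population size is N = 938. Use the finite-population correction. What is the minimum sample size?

152

For a proportion with margin E = 0.07 at 96% confidence, z = 2.054.
n = p̂(1−p̂)(z/E)² = 0.7 × 0.3 × (2.054/0.07)² = 180.81 — call this n₀.
Finite-population correction with N = 938: n = n₀ / (1 + (n₀−1)/N) = 180.81 / 1.192 = 151.69
Round up: n = 152.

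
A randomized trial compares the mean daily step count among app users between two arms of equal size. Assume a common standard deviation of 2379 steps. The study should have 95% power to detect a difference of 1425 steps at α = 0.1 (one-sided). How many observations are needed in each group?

48 per group

For two equal groups, n per group = 2·((z_α + z_β)·σ/δ)².
z_α = 1.282; z_β = 1.645 (power 95%).
n = 2 × (2.927 × 2379 / 1425)² = 2 × 23.88 = 47.76
Round up: n = 48 per group.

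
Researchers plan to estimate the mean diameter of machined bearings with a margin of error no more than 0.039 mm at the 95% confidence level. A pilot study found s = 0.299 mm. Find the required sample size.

For a mean, the margin of error is E = z·σ/√n, so n = (zσ/E)².
At 95% confidence, z = 1.960.
n = (1.960 × 0.299 / 0.039)² = 225.80
Round up: n = 226.

n = 226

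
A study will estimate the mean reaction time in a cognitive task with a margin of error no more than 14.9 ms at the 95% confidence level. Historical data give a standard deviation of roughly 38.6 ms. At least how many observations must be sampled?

For a mean, the margin of error is E = z·σ/√n, so n = (zσ/E)².
At 95% confidence, z = 1.960.
n = (1.960 × 38.6 / 14.9)² = 25.78
Round up: n = 26.

26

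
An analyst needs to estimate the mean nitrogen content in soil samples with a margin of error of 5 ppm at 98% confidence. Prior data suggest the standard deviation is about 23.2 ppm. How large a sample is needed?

117

For a mean, the margin of error is E = z·σ/√n, so n = (zσ/E)².
At 98% confidence, z = 2.326.
n = (2.326 × 23.2 / 5)² = 116.48
Round up: n = 117.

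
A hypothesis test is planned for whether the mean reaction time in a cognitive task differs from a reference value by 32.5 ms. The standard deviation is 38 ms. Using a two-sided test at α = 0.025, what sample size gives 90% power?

17

For a one-sample z-test, n = ((z_{α/2} + z_β)·σ/δ)².
z_{α/2} = 2.241 (two-sided α = 0.025); z_β = 1.282 (power 90% → β = 0.1).
n = (3.523 × 38 / 32.5)² = 16.97
Round up: n = 17.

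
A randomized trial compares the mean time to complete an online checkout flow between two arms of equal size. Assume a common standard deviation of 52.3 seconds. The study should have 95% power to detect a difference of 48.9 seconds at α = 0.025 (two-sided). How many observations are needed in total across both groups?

70 total

For two equal groups, n per group = 2·((z_{α/2} + z_β)·σ/δ)².
z_{α/2} = 2.241; z_β = 1.645 (power 95%).
n = 2 × (3.886 × 52.3 / 48.9)² = 2 × 17.27 = 34.54
Round up: n = 35 per group.
Total across both groups: 2 × 35 = 70.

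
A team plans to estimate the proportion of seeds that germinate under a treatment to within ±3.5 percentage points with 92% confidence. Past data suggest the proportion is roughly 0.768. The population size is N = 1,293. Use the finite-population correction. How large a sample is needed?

For a proportion with margin E = 0.035 at 92% confidence, z = 1.751.
n = p̂(1−p̂)(z/E)² = 0.768 × 0.232 × (1.751/0.035)² = 445.95 — call this n₀.
Finite-population correction with N = 1,293: n = n₀ / (1 + (n₀−1)/N) = 445.95 / 1.344 = 331.81
Round up: n = 332.

332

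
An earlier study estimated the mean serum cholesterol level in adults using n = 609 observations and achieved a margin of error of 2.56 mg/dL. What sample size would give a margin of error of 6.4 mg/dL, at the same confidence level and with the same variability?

Margin of error scales as 1/√n, so n₂ = n₁·(E₁/E₂)².
n₂ = 609 × (2.56/6.4)² = 609 × 0.16 = 97.44
Round up: n₂ = 98.

98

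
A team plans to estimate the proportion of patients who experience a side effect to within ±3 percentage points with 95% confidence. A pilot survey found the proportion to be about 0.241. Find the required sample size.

781

For a proportion with margin E = 0.03 at 95% confidence, z = 1.960.
n = p̂(1−p̂)(z/E)² = 0.241 × 0.759 × (1.960/0.03)² = 780.78
Round up: n = 781.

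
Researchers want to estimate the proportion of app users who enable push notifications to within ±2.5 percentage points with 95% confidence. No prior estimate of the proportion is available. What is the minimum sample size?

For a proportion with margin E = 0.025 at 95% confidence, z = 1.960.
With no prior estimate, use p = 0.5, which maximizes p(1−p) at 0.25.
n = 0.25 × (z/E)² = 0.25 × (1.960/0.025)² = 1536.64
Round up: n = 1537.

1537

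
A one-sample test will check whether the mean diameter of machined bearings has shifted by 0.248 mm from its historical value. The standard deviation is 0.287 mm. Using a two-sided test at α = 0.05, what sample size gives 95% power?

For a one-sample z-test, n = ((z_{α/2} + z_β)·σ/δ)².
z_{α/2} = 1.960 (two-sided α = 0.05); z_β = 1.645 (power 95% → β = 0.05).
n = (3.605 × 0.287 / 0.248)² = 17.40
Round up: n = 18.

18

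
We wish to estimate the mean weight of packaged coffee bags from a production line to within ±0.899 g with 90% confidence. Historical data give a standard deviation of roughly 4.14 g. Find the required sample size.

For a mean, the margin of error is E = z·σ/√n, so n = (zσ/E)².
At 90% confidence, z = 1.645.
n = (1.645 × 4.14 / 0.899)² = 57.39
Round up: n = 58.

n = 58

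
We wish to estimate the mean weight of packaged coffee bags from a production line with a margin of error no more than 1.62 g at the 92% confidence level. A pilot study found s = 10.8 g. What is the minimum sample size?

For a mean, the margin of error is E = z·σ/√n, so n = (zσ/E)².
At 92% confidence, z = 1.751.
n = (1.751 × 10.8 / 1.62)² = 136.27
Round up: n = 137.

137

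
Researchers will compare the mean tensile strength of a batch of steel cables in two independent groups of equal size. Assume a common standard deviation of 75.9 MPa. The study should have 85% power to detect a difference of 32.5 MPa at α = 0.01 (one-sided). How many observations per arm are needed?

For two equal groups, n per group = 2·((z_α + z_β)·σ/δ)².
z_α = 2.326; z_β = 1.036 (power 85%).
n = 2 × (3.362 × 75.9 / 32.5)² = 2 × 61.65 = 123.30
Round up: n = 124 per group.

124 per group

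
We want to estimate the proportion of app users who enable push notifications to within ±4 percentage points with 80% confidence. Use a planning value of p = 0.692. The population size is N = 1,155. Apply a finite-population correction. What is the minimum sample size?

For a proportion with margin E = 0.04 at 80% confidence, z = 1.282.
n = p̂(1−p̂)(z/E)² = 0.692 × 0.308 × (1.282/0.04)² = 218.93 — call this n₀.
Finite-population correction with N = 1,155: n = n₀ / (1 + (n₀−1)/N) = 218.93 / 1.189 = 184.13
Round up: n = 185.

185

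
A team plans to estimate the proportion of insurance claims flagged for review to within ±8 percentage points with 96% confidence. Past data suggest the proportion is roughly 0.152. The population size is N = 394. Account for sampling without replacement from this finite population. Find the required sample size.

For a proportion with margin E = 0.08 at 96% confidence, z = 2.054.
n = p̂(1−p̂)(z/E)² = 0.152 × 0.848 × (2.054/0.08)² = 84.97 — call this n₀.
Finite-population correction with N = 394: n = n₀ / (1 + (n₀−1)/N) = 84.97 / 1.213 = 70.05
Round up: n = 71.

71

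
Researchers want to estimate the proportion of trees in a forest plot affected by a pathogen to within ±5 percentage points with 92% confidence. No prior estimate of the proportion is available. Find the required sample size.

n = 307

For a proportion with margin E = 0.05 at 92% confidence, z = 1.751.
With no prior estimate, use p = 0.5, which maximizes p(1−p) at 0.25.
n = 0.25 × (z/E)² = 0.25 × (1.751/0.05)² = 306.60
Round up: n = 307.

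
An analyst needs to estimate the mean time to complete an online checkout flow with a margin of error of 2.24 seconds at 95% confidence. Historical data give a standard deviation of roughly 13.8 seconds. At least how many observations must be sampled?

146

For a mean, the margin of error is E = z·σ/√n, so n = (zσ/E)².
At 95% confidence, z = 1.960.
n = (1.960 × 13.8 / 2.24)² = 145.81
Round up: n = 146.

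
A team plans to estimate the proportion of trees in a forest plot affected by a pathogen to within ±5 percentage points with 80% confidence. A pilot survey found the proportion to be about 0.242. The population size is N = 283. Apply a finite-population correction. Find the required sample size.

For a proportion with margin E = 0.05 at 80% confidence, z = 1.282.
n = p̂(1−p̂)(z/E)² = 0.242 × 0.758 × (1.282/0.05)² = 120.59 — call this n₀.
Finite-population correction with N = 283: n = n₀ / (1 + (n₀−1)/N) = 120.59 / 1.423 = 84.74
Round up: n = 85.

n = 85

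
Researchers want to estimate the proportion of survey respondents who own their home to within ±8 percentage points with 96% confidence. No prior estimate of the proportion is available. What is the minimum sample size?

165

For a proportion with margin E = 0.08 at 96% confidence, z = 2.054.
With no prior estimate, use p = 0.5, which maximizes p(1−p) at 0.25.
n = 0.25 × (z/E)² = 0.25 × (2.054/0.08)² = 164.80
Round up: n = 165.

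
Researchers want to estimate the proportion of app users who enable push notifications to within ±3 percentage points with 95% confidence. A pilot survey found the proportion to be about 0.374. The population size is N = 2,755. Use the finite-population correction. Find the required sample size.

For a proportion with margin E = 0.03 at 95% confidence, z = 1.960.
n = p̂(1−p̂)(z/E)² = 0.374 × 0.626 × (1.960/0.03)² = 999.35 — call this n₀.
Finite-population correction with N = 2,755: n = n₀ / (1 + (n₀−1)/N) = 999.35 / 1.362 = 733.74
Round up: n = 734.

734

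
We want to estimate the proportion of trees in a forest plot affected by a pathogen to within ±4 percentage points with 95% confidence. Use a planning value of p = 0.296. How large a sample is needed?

For a proportion with margin E = 0.04 at 95% confidence, z = 1.960.
n = p̂(1−p̂)(z/E)² = 0.296 × 0.704 × (1.960/0.04)² = 500.33
Round up: n = 501.

n = 501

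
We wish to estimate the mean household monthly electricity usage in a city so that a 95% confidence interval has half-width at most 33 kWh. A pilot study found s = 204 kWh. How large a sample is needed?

For a mean, the margin of error is E = z·σ/√n, so n = (zσ/E)².
At 95% confidence, z = 1.960.
n = (1.960 × 204 / 33)² = 146.81
Round up: n = 147.

147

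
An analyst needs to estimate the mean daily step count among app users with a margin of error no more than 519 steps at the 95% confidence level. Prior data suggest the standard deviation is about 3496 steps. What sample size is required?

175

For a mean, the margin of error is E = z·σ/√n, so n = (zσ/E)².
At 95% confidence, z = 1.960.
n = (1.960 × 3496 / 519)² = 174.31
Round up: n = 175.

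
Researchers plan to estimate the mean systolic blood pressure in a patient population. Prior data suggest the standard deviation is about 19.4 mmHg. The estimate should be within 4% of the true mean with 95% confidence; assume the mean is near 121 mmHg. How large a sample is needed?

For a mean, the margin of error is E = z·σ/√n, so n = (zσ/E)².
At 95% confidence, z = 1.960.
E = 4% of 121 = 4.84 mmHg.
n = (1.960 × 19.4 / 4.84)² = 61.72
Round up: n = 62.

62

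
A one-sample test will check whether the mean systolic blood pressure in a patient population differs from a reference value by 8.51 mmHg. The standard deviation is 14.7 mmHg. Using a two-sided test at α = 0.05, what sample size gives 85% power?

n = 27

For a one-sample z-test, n = ((z_{α/2} + z_β)·σ/δ)².
z_{α/2} = 1.960 (two-sided α = 0.05); z_β = 1.036 (power 85% → β = 0.15).
n = (2.996 × 14.7 / 8.51)² = 26.78
Round up: n = 27.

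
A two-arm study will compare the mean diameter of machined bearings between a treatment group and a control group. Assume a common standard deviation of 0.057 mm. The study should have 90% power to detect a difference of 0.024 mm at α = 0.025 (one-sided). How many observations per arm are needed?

For two equal groups, n per group = 2·((z_α + z_β)·σ/δ)².
z_α = 1.960; z_β = 1.282 (power 90%).
n = 2 × (3.242 × 0.057 / 0.024)² = 2 × 59.29 = 118.58
Round up: n = 119 per group.

119 per group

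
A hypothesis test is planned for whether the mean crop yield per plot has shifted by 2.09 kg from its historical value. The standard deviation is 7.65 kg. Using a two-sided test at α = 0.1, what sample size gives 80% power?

83

For a one-sample z-test, n = ((z_{α/2} + z_β)·σ/δ)².
z_{α/2} = 1.645 (two-sided α = 0.1); z_β = 0.842 (power 80% → β = 0.2).
n = (2.487 × 7.65 / 2.09)² = 82.87
Round up: n = 83.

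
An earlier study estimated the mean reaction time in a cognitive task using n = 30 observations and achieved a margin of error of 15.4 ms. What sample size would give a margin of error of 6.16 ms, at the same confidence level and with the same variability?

188

Margin of error scales as 1/√n, so n₂ = n₁·(E₁/E₂)².
n₂ = 30 × (15.4/6.16)² = 30 × 6.25 = 187.50
Round up: n₂ = 188.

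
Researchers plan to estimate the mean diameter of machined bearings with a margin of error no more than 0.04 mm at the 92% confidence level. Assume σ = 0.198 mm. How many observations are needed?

n = 76

For a mean, the margin of error is E = z·σ/√n, so n = (zσ/E)².
At 92% confidence, z = 1.751.
n = (1.751 × 0.198 / 0.04)² = 75.12
Round up: n = 76.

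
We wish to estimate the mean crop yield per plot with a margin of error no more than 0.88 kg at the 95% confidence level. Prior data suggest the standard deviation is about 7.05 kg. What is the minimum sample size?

247

For a mean, the margin of error is E = z·σ/√n, so n = (zσ/E)².
At 95% confidence, z = 1.960.
n = (1.960 × 7.05 / 0.88)² = 246.56
Round up: n = 247.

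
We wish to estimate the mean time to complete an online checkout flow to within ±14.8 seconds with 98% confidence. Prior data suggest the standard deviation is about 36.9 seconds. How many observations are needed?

n = 34

For a mean, the margin of error is E = z·σ/√n, so n = (zσ/E)².
At 98% confidence, z = 2.326.
n = (2.326 × 36.9 / 14.8)² = 33.63
Round up: n = 34.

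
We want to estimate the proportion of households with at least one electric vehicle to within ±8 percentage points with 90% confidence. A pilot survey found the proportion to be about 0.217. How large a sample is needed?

For a proportion with margin E = 0.08 at 90% confidence, z = 1.645.
n = p̂(1−p̂)(z/E)² = 0.217 × 0.783 × (1.645/0.08)² = 71.84
Round up: n = 72.

72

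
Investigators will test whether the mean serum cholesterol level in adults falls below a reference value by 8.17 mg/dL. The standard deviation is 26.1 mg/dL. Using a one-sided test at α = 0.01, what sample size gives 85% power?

116

For a one-sample z-test, n = ((z_α + z_β)·σ/δ)².
z_α = 2.326 (one-sided α = 0.01); z_β = 1.036 (power 85% → β = 0.15).
n = (3.362 × 26.1 / 8.17)² = 115.35
Round up: n = 116.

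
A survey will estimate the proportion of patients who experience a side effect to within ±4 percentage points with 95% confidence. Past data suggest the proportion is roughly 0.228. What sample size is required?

n = 423

For a proportion with margin E = 0.04 at 95% confidence, z = 1.960.
n = p̂(1−p̂)(z/E)² = 0.228 × 0.772 × (1.960/0.04)² = 422.61
Round up: n = 423.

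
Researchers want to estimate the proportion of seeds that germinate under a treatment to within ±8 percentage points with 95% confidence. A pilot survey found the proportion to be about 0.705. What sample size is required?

125

For a proportion with margin E = 0.08 at 95% confidence, z = 1.960.
n = p̂(1−p̂)(z/E)² = 0.705 × 0.295 × (1.960/0.08)² = 124.84
Round up: n = 125.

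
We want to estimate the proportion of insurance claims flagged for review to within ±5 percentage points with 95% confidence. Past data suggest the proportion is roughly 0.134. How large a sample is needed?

For a proportion with margin E = 0.05 at 95% confidence, z = 1.960.
n = p̂(1−p̂)(z/E)² = 0.134 × 0.866 × (1.960/0.05)² = 178.32
Round up: n = 179.

179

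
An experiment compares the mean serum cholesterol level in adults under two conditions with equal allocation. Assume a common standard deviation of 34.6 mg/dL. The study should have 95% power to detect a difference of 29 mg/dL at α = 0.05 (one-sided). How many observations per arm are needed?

For two equal groups, n per group = 2·((z_α + z_β)·σ/δ)².
z_α = 1.645; z_β = 1.645 (power 95%).
n = 2 × (3.290 × 34.6 / 29)² = 2 × 15.41 = 30.82
Round up: n = 31 per group.

31 per group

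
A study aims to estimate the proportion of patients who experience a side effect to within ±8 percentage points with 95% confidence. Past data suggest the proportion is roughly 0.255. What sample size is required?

115

For a proportion with margin E = 0.08 at 95% confidence, z = 1.960.
n = p̂(1−p̂)(z/E)² = 0.255 × 0.745 × (1.960/0.08)² = 114.03
Round up: n = 115.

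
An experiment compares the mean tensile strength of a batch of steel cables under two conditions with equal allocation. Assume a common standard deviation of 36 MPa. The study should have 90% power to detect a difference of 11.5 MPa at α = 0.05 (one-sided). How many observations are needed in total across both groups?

For two equal groups, n per group = 2·((z_α + z_β)·σ/δ)².
z_α = 1.645; z_β = 1.282 (power 90%).
n = 2 × (2.927 × 36 / 11.5)² = 2 × 83.96 = 167.92
Round up: n = 168 per group.
Total across both groups: 2 × 168 = 336.

336 total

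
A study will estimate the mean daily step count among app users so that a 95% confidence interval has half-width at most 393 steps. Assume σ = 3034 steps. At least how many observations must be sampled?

For a mean, the margin of error is E = z·σ/√n, so n = (zσ/E)².
At 95% confidence, z = 1.960.
n = (1.960 × 3034 / 393)² = 228.96
Round up: n = 229.

229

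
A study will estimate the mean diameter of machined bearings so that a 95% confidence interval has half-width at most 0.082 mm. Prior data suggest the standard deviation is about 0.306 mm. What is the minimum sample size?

For a mean, the margin of error is E = z·σ/√n, so n = (zσ/E)².
At 95% confidence, z = 1.960.
n = (1.960 × 0.306 / 0.082)² = 53.50
Round up: n = 54.

54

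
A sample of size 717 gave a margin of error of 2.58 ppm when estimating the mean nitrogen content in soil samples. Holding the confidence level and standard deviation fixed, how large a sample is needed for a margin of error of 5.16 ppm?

Margin of error scales as 1/√n, so n₂ = n₁·(E₁/E₂)².
n₂ = 717 × (2.58/5.16)² = 717 × 0.25 = 179.25
Round up: n₂ = 180.

180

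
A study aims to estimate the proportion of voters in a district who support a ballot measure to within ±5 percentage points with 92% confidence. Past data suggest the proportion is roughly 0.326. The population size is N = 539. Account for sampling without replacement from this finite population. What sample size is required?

For a proportion with margin E = 0.05 at 92% confidence, z = 1.751.
n = p̂(1−p̂)(z/E)² = 0.326 × 0.674 × (1.751/0.05)² = 269.47 — call this n₀.
Finite-population correction with N = 539: n = n₀ / (1 + (n₀−1)/N) = 269.47 / 1.498 = 179.89
Round up: n = 180.

180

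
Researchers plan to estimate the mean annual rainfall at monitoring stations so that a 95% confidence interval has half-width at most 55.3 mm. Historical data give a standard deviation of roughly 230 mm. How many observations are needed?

n = 67

For a mean, the margin of error is E = z·σ/√n, so n = (zσ/E)².
At 95% confidence, z = 1.960.
n = (1.960 × 230 / 55.3)² = 66.45
Round up: n = 67.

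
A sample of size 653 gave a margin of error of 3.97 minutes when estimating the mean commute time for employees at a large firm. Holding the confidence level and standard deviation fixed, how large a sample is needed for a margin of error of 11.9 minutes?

Margin of error scales as 1/√n, so n₂ = n₁·(E₁/E₂)².
n₂ = 653 × (3.97/11.9)² = 653 × 0.1113 = 72.68
Round up: n₂ = 73.

n = 73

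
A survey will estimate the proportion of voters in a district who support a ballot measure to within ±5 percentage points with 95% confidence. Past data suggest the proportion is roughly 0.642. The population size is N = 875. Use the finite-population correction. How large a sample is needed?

n = 252

For a proportion with margin E = 0.05 at 95% confidence, z = 1.960.
n = p̂(1−p̂)(z/E)² = 0.642 × 0.358 × (1.960/0.05)² = 353.18 — call this n₀.
Finite-population correction with N = 875: n = n₀ / (1 + (n₀−1)/N) = 353.18 / 1.402 = 251.91
Round up: n = 252.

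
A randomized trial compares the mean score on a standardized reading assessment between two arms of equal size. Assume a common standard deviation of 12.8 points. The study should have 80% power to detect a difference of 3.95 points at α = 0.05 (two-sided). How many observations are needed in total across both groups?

For two equal groups, n per group = 2·((z_{α/2} + z_β)·σ/δ)².
z_{α/2} = 1.960; z_β = 0.842 (power 80%).
n = 2 × (2.802 × 12.8 / 3.95)² = 2 × 82.44 = 164.88
Round up: n = 165 per group.
Total across both groups: 2 × 165 = 330.

330 total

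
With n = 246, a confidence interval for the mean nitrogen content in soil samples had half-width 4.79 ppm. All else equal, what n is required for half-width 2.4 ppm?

Margin of error scales as 1/√n, so n₂ = n₁·(E₁/E₂)².
n₂ = 246 × (4.79/2.4)² = 246 × 3.983 = 979.82
Round up: n₂ = 980.

n = 980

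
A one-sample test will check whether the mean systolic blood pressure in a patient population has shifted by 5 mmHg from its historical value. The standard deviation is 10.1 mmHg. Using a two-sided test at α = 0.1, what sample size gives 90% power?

For a one-sample z-test, n = ((z_{α/2} + z_β)·σ/δ)².
z_{α/2} = 1.645 (two-sided α = 0.1); z_β = 1.282 (power 90% → β = 0.1).
n = (2.927 × 10.1 / 5)² = 34.96
Round up: n = 35.

35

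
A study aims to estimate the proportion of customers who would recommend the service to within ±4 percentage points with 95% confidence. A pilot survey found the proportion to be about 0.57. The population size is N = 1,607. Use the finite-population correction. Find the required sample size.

For a proportion with margin E = 0.04 at 95% confidence, z = 1.960.
n = p̂(1−p̂)(z/E)² = 0.57 × 0.43 × (1.960/0.04)² = 588.49 — call this n₀.
Finite-population correction with N = 1,607: n = n₀ / (1 + (n₀−1)/N) = 588.49 / 1.366 = 430.81
Round up: n = 431.

431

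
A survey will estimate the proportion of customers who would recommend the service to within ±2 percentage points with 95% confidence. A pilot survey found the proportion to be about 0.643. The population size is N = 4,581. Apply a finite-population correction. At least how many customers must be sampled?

For a proportion with margin E = 0.02 at 95% confidence, z = 1.960.
n = p̂(1−p̂)(z/E)² = 0.643 × 0.357 × (1.960/0.02)² = 2204.61 — call this n₀.
Finite-population correction with N = 4,581: n = n₀ / (1 + (n₀−1)/N) = 2204.61 / 1.481 = 1488.60
Round up: n = 1489.

1489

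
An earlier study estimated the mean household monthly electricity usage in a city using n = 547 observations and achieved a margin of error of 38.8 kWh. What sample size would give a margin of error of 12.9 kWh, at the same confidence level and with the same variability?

4949

Margin of error scales as 1/√n, so n₂ = n₁·(E₁/E₂)².
n₂ = 547 × (38.8/12.9)² = 547 × 9.047 = 4948.71
Round up: n₂ = 4949.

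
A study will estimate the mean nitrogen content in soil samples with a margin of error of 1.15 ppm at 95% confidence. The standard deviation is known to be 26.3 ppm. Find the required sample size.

2010

For a mean, the margin of error is E = z·σ/√n, so n = (zσ/E)².
At 95% confidence, z = 1.960.
n = (1.960 × 26.3 / 1.15)² = 2009.22
Round up: n = 2010.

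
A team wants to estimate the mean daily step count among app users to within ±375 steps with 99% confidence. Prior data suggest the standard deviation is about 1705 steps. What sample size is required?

138

For a mean, the margin of error is E = z·σ/√n, so n = (zσ/E)².
At 99% confidence, z = 2.576.
n = (2.576 × 1705 / 375)² = 137.18
Round up: n = 138.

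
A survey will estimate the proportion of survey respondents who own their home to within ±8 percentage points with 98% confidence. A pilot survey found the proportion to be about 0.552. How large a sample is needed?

n = 210

For a proportion with margin E = 0.08 at 98% confidence, z = 2.326.
n = p̂(1−p̂)(z/E)² = 0.552 × 0.448 × (2.326/0.08)² = 209.05
Round up: n = 210.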